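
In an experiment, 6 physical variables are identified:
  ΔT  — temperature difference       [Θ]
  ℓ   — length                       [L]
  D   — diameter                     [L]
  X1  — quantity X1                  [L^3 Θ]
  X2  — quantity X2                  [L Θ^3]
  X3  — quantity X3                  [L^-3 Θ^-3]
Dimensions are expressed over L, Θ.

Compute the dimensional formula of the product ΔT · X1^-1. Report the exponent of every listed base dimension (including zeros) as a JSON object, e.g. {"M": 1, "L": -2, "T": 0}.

{"L": -3, "Θ": 0}

Write exponents as rows L,Θ / cols ΔT,ℓ,D,X1,X2,X3:
  L: [ 0  1  1  3  1 -3]
  Θ: [ 1  0  0  1  3 -3]
  [L]: (1)·0+(-1)·3 = -3
  [Θ]: (1)·1+(-1)·1 = 0
⇒ L^-3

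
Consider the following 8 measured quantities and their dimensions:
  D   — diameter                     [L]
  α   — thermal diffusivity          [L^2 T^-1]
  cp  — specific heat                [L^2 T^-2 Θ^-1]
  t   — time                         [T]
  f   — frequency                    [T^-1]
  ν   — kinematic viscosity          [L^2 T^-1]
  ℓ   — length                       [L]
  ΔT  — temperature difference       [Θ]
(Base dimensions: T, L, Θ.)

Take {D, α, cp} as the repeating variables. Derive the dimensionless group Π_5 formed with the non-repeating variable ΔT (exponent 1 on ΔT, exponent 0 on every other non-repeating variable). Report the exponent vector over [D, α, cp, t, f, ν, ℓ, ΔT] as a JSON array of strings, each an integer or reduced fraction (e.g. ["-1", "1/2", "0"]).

["2", "-2", "1", "0", "0", "0", "0", "1"]

Exponent matrix [T,L,Θ] × [D,α,cp,t,f,ν,ℓ,ΔT]:
  T: [ 0 -1 -2  1 -1 -1  0  0]
  L: [ 1  2  2  0  0  2  1  0]
  Θ: [ 0  0 -1  0  0  0  0  1]
RREF → pivots at {D,α,cp} ⇒ r = 3
Pivot set = {D,α,cp}, free = {t,f,ν,ℓ,ΔT}
RREF:
  r0: [   1    0    0    2   -2    0    1   -2]
  r1: [   0    1    0   -1    1    1    0    2]
  r2: [   0    0    1    0    0    0    0   -1]
Fix exponent of ΔT at 1, t at 0, f at 0, ν at 0, ℓ at 0; solve each RREF row for its pivot's exponent:
  r0: exp(D) + (-2)·1 = 0 ⇒ exp(D) = 2
  r1: exp(α) + (2)·1 = 0 ⇒ exp(α) = -2
  r2: exp(cp) + (-1)·1 = 0 ⇒ exp(cp) = 1
Π_5 = D^2 · α^-2 · cp · ΔT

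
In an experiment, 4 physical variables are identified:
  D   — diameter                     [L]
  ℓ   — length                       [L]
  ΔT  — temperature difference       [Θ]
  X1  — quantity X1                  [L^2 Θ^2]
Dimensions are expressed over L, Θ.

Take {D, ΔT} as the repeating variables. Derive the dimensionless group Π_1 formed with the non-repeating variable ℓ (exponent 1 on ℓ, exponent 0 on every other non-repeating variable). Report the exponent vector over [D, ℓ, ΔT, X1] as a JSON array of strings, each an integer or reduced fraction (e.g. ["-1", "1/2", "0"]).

["-1", "1", "0", "0"]

Dimensional matrix (L×Θ by D×ℓ×ΔT×X1):
  L: [ 1  1  0  2]
  Θ: [ 0  0  1  2]
Echelon form has 2 nonzero rows (pivots: D,ΔT)
Pivot set = {D,ΔT}, free = {ℓ,X1}
RREF:
  r0: [   1    1    0    2]
  r1: [   0    0    1    2]
Fix exponent of ℓ at 1, X1 at 0; solve each RREF row for its pivot's exponent:
  r0: exp(D) + (1)·1 = 0 ⇒ exp(D) = -1
  r1: exp(ΔT) + (0)·1 = 0 ⇒ exp(ΔT) = 0
Π_1 = D^-1 · ℓ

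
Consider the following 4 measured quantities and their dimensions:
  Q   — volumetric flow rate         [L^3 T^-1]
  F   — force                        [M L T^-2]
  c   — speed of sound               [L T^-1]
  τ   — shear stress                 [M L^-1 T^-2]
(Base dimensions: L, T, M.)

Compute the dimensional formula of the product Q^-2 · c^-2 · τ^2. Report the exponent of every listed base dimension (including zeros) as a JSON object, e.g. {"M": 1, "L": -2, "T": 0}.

{"L": -10, "T": 0, "M": 2}

Write exponents as rows L,T,M / cols Q,F,c,τ:
  L: [ 3  1  1 -1]
  T: [-1 -2 -1 -2]
  M: [ 0  1  0  1]
  [L]: (-2)·3+(-2)·1+(2)·-1 = -10
  [T]: (-2)·-1+(-2)·-1+(2)·-2 = 0
  [M]: (-2)·0+(-2)·0+(2)·1 = 2
⇒ L^-10 M^2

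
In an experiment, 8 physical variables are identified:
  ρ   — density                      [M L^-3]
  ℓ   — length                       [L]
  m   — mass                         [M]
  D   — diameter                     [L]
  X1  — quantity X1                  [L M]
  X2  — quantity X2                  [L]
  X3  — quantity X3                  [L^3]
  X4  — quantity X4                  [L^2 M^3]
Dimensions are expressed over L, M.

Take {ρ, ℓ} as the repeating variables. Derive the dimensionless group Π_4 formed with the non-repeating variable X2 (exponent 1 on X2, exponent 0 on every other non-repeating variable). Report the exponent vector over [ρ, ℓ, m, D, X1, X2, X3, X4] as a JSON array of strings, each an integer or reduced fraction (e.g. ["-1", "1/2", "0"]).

Dimensional matrix (L×M by ρ×ℓ×m×D×X1×X2×X3×X4):
  L: [-3  1  0  1  1  1  3  2]
  M: [ 1  0  1  0  1  0  0  3]
Row reduction gives pivot columns ρ,ℓ; rank = 2
Repeat: ρ,ℓ; free: m,D,X1,X2,X3,X4
RREF:
  r0: [   1    0    1    0    1    0    0    3]
  r1: [   0    1    3    1    4    1    3   11]
Fix exponent of X2 at 1, m at 0, D at 0, X1 at 0, X3 at 0, X4 at 0; solve each RREF row for its pivot's exponent:
  r0: exp(ρ) + (0)·1 = 0 ⇒ exp(ρ) = 0
  r1: exp(ℓ) + (1)·1 = 0 ⇒ exp(ℓ) = -1
Π_4 = ℓ^-1 · X2

["0", "-1", "0", "0", "0", "1", "0", "0"]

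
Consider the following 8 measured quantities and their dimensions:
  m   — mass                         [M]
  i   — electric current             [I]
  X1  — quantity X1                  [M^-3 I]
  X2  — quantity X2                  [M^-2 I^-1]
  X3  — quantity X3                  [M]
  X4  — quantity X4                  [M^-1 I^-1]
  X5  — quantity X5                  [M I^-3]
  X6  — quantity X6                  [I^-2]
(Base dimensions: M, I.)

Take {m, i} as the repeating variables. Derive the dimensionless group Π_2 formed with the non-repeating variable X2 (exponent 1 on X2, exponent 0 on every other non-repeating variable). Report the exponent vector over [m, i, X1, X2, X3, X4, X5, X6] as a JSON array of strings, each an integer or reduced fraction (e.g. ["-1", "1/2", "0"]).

["2", "1", "0", "1", "0", "0", "0", "0"]

Dimensional matrix (M×I by m×i×X1×X2×X3×X4×X5×X6):
  M: [ 1  0 -3 -2  1 -1  1  0]
  I: [ 0  1  1 -1  0 -1 -3 -2]
Row reduction gives pivot columns m,i; rank = 2
Pivot set = {m,i}, free = {X1,X2,X3,X4,X5,X6}
RREF:
  r0: [   1    0   -3   -2    1   -1    1    0]
  r1: [   0    1    1   -1    0   -1   -3   -2]
Fix exponent of X2 at 1, X1 at 0, X3 at 0, X4 at 0, X5 at 0, X6 at 0; solve each RREF row for its pivot's exponent:
  r0: exp(m) + (-2)·1 = 0 ⇒ exp(m) = 2
  r1: exp(i) + (-1)·1 = 0 ⇒ exp(i) = 1
Π_2 = m^2 · i · X2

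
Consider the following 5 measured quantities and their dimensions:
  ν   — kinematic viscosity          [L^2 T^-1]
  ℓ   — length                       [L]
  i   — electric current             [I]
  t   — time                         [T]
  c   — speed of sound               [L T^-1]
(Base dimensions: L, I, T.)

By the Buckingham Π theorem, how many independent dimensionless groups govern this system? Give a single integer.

Exponent matrix [L,I,T] × [ν,ℓ,i,t,c]:
  L: [ 2  1  0  0  1]
  I: [ 0  0  1  0  0]
  T: [-1  0  0  1 -1]
RREF → pivots at {ν,ℓ,i} ⇒ r = 3
n=5, r=3 ⇒ 2 dimensionless groups

2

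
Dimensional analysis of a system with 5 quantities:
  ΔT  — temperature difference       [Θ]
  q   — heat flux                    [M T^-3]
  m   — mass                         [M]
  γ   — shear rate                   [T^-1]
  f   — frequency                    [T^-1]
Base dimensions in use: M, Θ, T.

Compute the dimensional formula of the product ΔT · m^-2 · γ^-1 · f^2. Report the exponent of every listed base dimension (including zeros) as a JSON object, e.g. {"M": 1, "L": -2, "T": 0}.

{"M": -2, "Θ": 1, "T": -1}

Dimensional matrix (M×Θ×T by ΔT×q×m×γ×f):
  M: [ 0  1  1  0  0]
  Θ: [ 1  0  0  0  0]
  T: [ 0 -3  0 -1 -1]
  [M]: (1)·0+(-2)·1+(-1)·0+(2)·0 = -2
  [Θ]: (1)·1+(-2)·0+(-1)·0+(2)·0 = 1
  [T]: (1)·0+(-2)·0+(-1)·-1+(2)·-1 = -1
⇒ M^-2 Θ T^-1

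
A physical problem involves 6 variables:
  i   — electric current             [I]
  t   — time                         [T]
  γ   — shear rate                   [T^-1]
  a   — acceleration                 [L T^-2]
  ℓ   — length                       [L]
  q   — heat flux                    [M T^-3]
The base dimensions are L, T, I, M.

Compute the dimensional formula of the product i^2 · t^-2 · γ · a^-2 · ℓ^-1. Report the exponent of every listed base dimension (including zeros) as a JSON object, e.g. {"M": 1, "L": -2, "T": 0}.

Exponent matrix [L,T,I,M] × [i,t,γ,a,ℓ,q]:
  L: [ 0  0  0  1  1  0]
  T: [ 0  1 -1 -2  0 -3]
  I: [ 1  0  0  0  0  0]
  M: [ 0  0  0  0  0  1]
  [L]: (2)·0+(-2)·0+(1)·0+(-2)·1+(-1)·1 = -3
  [T]: (2)·0+(-2)·1+(1)·-1+(-2)·-2+(-1)·0 = 1
  [I]: (2)·1+(-2)·0+(1)·0+(-2)·0+(-1)·0 = 2
  [M]: (2)·0+(-2)·0+(1)·0+(-2)·0+(-1)·0 = 0
⇒ L^-3 T I^2

{"L": -3, "T": 1, "I": 2, "M": 0}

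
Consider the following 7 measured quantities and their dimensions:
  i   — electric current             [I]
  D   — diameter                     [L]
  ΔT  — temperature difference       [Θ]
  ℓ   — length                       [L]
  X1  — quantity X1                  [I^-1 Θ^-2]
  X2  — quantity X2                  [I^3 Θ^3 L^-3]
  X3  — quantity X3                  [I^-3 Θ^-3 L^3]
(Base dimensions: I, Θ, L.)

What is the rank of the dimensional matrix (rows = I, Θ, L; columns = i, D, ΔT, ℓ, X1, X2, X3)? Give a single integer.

Write exponents as rows I,Θ,L / cols i,D,ΔT,ℓ,X1,X2,X3:
  I: [ 1  0  0  0 -1  3 -3]
  Θ: [ 0  0  1  0 -2  3 -3]
  L: [ 0  1  0  1  0 -3  3]
RREF → pivots at {i,D,ΔT} ⇒ r = 3

3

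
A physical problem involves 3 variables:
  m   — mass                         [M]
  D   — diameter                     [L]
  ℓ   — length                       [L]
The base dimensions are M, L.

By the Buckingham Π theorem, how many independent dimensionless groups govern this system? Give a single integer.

1

Dimensional matrix (M×L by m×D×ℓ):
  M: [ 1  0  0]
  L: [ 0  1  1]
Row reduction gives pivot columns m,D; rank = 2
Π count = n − r = 3 − 2 = 1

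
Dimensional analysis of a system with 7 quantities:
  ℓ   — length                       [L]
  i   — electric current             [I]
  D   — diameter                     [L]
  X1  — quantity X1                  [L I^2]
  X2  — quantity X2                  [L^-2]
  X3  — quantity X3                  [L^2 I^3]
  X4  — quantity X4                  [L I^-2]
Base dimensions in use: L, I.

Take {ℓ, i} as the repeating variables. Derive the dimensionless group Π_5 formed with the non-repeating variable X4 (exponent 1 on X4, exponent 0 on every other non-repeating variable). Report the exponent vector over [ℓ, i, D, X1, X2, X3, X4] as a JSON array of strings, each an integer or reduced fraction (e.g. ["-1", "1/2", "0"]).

["-1", "2", "0", "0", "0", "0", "1"]

Dimensional matrix (L×I by ℓ×i×D×X1×X2×X3×X4):
  L: [ 1  0  1  1 -2  2  1]
  I: [ 0  1  0  2  0  3 -2]
RREF → pivots at {ℓ,i} ⇒ r = 2
Pivot set = {ℓ,i}, free = {D,X1,X2,X3,X4}
RREF:
  r0: [   1    0    1    1   -2    2    1]
  r1: [   0    1    0    2    0    3   -2]
Fix exponent of X4 at 1, D at 0, X1 at 0, X2 at 0, X3 at 0; solve each RREF row for its pivot's exponent:
  r0: exp(ℓ) + (1)·1 = 0 ⇒ exp(ℓ) = -1
  r1: exp(i) + (-2)·1 = 0 ⇒ exp(i) = 2
Π_5 = ℓ^-1 · i^2 · X4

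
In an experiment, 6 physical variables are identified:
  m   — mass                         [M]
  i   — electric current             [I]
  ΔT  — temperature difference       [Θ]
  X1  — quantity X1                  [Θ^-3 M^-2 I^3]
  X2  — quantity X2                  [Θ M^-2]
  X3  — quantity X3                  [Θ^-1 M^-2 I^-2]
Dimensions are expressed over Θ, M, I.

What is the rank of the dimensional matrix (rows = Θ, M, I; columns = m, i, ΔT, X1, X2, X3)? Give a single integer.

3

Exponent matrix [Θ,M,I] × [m,i,ΔT,X1,X2,X3]:
  Θ: [ 0  0  1 -3  1 -1]
  M: [ 1  0  0 -2 -2 -2]
  I: [ 0  1  0  3  0 -2]
Echelon form has 3 nonzero rows (pivots: m,i,ΔT)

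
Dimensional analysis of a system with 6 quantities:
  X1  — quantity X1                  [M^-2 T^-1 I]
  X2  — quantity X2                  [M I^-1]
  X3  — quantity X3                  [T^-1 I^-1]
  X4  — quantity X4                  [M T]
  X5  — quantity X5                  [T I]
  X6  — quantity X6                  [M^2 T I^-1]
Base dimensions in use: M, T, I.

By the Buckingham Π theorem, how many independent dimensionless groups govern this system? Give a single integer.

4

Exponent matrix [M,T,I] × [X1,X2,X3,X4,X5,X6]:
  M: [-2  1  0  1  0  2]
  T: [-1  0 -1  1  1  1]
  I: [ 1 -1 -1  0  1 -1]
RREF → pivots at {X1,X2} ⇒ r = 2
Π count = n − r = 6 − 2 = 4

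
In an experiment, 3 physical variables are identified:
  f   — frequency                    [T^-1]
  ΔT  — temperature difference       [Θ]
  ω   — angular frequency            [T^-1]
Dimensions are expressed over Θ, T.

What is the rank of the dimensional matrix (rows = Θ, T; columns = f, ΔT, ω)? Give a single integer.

Dimensional matrix (Θ×T by f×ΔT×ω):
  Θ: [ 0  1  0]
  T: [-1  0 -1]
RREF → pivots at {f,ΔT} ⇒ r = 2

2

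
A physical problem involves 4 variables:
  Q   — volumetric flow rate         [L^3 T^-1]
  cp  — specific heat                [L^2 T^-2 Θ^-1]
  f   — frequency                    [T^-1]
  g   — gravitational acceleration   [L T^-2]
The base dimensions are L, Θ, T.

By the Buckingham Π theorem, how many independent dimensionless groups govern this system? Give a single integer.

1

Exponent matrix [L,Θ,T] × [Q,cp,f,g]:
  L: [ 3  2  0  1]
  Θ: [ 0 -1  0  0]
  T: [-1 -2 -1 -2]
RREF → pivots at {Q,cp,f} ⇒ r = 3
n=4, r=3 ⇒ 1 dimensionless group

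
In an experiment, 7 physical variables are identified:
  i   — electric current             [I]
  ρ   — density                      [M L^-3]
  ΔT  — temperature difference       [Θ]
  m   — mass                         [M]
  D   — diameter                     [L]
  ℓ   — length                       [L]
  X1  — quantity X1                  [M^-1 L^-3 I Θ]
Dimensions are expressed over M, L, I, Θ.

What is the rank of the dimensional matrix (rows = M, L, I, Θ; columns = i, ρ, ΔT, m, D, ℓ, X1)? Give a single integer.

4

Dimensional matrix (M×L×I×Θ by i×ρ×ΔT×m×D×ℓ×X1):
  M: [ 0  1  0  1  0  0 -1]
  L: [ 0 -3  0  0  1  1 -3]
  I: [ 1  0  0  0  0  0  1]
  Θ: [ 0  0  1  0  0  0  1]
Echelon form has 4 nonzero rows (pivots: i,ρ,ΔT,m)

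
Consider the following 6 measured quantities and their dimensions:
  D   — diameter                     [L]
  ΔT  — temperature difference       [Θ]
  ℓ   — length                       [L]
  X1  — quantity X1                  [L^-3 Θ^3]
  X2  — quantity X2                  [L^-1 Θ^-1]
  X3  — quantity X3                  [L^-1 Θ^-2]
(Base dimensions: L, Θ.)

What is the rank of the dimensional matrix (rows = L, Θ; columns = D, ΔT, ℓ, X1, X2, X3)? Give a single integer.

2

Write exponents as rows L,Θ / cols D,ΔT,ℓ,X1,X2,X3:
  L: [ 1  0  1 -3 -1 -1]
  Θ: [ 0  1  0  3 -1 -2]
RREF → pivots at {D,ΔT} ⇒ r = 2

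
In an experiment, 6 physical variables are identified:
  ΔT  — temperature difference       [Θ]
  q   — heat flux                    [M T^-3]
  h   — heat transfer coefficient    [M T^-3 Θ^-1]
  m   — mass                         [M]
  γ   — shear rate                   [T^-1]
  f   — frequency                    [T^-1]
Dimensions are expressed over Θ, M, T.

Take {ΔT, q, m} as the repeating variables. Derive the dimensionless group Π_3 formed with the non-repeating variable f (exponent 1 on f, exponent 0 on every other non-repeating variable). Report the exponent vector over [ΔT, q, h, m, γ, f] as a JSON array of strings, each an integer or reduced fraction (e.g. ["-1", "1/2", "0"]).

["0", "-1/3", "0", "1/3", "0", "1"]

Exponent matrix [Θ,M,T] × [ΔT,q,h,m,γ,f]:
  Θ: [ 1  0 -1  0  0  0]
  M: [ 0  1  1  1  0  0]
  T: [ 0 -3 -3  0 -1 -1]
Echelon form has 3 nonzero rows (pivots: ΔT,q,m)
Pivot set = {ΔT,q,m}, free = {h,γ,f}
RREF:
  r0: [   1    0   -1    0    0    0]
  r1: [   0    1    1    0  1/3  1/3]
  r2: [   0    0    0    1 -1/3 -1/3]
Fix exponent of f at 1, h at 0, γ at 0; solve each RREF row for its pivot's exponent:
  r0: exp(ΔT) + (0)·1 = 0 ⇒ exp(ΔT) = 0
  r1: exp(q) + (1/3)·1 = 0 ⇒ exp(q) = -1/3
  r2: exp(m) + (-1/3)·1 = 0 ⇒ exp(m) = 1/3
Π_3 = q^(-1/3) · m^(1/3) · f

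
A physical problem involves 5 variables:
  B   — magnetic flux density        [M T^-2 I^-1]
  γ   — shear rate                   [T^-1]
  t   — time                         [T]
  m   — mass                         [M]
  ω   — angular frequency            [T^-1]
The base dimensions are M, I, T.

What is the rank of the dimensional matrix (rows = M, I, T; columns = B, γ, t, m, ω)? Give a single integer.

3

Dimensional matrix (M×I×T by B×γ×t×m×ω):
  M: [ 1  0  0  1  0]
  I: [-1  0  0  0  0]
  T: [-2 -1  1  0 -1]
Echelon form has 3 nonzero rows (pivots: B,γ,m)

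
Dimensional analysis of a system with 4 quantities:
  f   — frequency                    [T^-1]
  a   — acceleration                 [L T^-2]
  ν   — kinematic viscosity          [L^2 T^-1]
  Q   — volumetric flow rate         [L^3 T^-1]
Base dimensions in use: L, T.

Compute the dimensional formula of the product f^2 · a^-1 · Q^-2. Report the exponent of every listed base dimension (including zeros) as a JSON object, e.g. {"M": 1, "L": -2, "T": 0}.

Dimensional matrix (L×T by f×a×ν×Q):
  L: [ 0  1  2  3]
  T: [-1 -2 -1 -1]
  [L]: (2)·0+(-1)·1+(-2)·3 = -7
  [T]: (2)·-1+(-1)·-2+(-2)·-1 = 2
⇒ L^-7 T^2

{"L": -7, "T": 2}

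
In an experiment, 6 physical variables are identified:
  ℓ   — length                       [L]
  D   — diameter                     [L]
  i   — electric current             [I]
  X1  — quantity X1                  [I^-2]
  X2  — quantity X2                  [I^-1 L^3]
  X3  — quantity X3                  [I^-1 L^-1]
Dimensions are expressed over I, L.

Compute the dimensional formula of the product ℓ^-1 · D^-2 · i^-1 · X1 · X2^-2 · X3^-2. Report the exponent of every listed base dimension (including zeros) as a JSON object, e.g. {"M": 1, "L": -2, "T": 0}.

Write exponents as rows I,L / cols ℓ,D,i,X1,X2,X3:
  I: [ 0  0  1 -2 -1 -1]
  L: [ 1  1  0  0  3 -1]
  [I]: (-1)·0+(-2)·0+(-1)·1+(1)·-2+(-2)·-1+(-2)·-1 = 1
  [L]: (-1)·1+(-2)·1+(-1)·0+(1)·0+(-2)·3+(-2)·-1 = -7
⇒ I L^-7

{"I": 1, "L": -7}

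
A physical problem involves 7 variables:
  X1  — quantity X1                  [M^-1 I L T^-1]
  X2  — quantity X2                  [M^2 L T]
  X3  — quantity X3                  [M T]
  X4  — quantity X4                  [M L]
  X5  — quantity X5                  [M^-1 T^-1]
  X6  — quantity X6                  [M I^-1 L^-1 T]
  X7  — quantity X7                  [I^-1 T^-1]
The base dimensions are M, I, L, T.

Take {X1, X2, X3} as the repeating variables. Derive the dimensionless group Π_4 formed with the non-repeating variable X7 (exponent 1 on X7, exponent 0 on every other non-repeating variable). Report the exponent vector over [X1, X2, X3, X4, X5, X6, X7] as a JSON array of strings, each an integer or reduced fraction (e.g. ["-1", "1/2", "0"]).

Exponent matrix [M,I,L,T] × [X1,X2,X3,X4,X5,X6,X7]:
  M: [-1  2  1  1 -1  1  0]
  I: [ 1  0  0  0  0 -1 -1]
  L: [ 1  1  0  1  0 -1  0]
  T: [-1  1  1  0 -1  1 -1]
RREF → pivots at {X1,X2,X3} ⇒ r = 3
Pivot set = {X1,X2,X3}, free = {X4,X5,X6,X7}
RREF:
  r0: [   1    0    0    0    0   -1   -1]
  r1: [   0    1    0    1    0    0    1]
  r2: [   0    0    1   -1   -1    0   -3]
  r3: [   0    0    0    0    0    0    0]
Fix exponent of X7 at 1, X4 at 0, X5 at 0, X6 at 0; solve each RREF row for its pivot's exponent:
  r0: exp(X1) + (-1)·1 = 0 ⇒ exp(X1) = 1
  r1: exp(X2) + (1)·1 = 0 ⇒ exp(X2) = -1
  r2: exp(X3) + (-3)·1 = 0 ⇒ exp(X3) = 3
Π_4 = X1 · X2^-1 · X3^3 · X7

["1", "-1", "3", "0", "0", "0", "1"]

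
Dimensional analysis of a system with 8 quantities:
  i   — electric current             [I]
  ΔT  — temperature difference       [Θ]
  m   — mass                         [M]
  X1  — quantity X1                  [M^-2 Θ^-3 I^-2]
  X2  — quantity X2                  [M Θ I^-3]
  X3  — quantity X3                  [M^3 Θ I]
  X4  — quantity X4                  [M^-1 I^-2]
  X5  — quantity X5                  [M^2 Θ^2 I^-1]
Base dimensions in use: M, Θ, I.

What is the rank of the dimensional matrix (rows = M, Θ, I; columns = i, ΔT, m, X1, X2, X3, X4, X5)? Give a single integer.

3

Write exponents as rows M,Θ,I / cols i,ΔT,m,X1,X2,X3,X4,X5:
  M: [ 0  0  1 -2  1  3 -1  2]
  Θ: [ 0  1  0 -3  1  1  0  2]
  I: [ 1  0  0 -2 -3  1 -2 -1]
Echelon form has 3 nonzero rows (pivots: i,ΔT,m)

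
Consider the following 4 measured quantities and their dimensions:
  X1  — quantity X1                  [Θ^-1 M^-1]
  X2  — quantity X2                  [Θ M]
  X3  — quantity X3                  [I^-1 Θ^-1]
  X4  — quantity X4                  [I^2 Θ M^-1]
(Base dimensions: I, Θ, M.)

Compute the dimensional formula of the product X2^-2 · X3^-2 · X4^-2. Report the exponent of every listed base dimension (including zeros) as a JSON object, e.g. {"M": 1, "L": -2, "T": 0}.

{"I": -2, "Θ": -2, "M": 0}

Exponent matrix [I,Θ,M] × [X1,X2,X3,X4]:
  I: [ 0  0 -1  2]
  Θ: [-1  1 -1  1]
  M: [-1  1  0 -1]
  [I]: (-2)·0+(-2)·-1+(-2)·2 = -2
  [Θ]: (-2)·1+(-2)·-1+(-2)·1 = -2
  [M]: (-2)·1+(-2)·0+(-2)·-1 = 0
⇒ I^-2 Θ^-2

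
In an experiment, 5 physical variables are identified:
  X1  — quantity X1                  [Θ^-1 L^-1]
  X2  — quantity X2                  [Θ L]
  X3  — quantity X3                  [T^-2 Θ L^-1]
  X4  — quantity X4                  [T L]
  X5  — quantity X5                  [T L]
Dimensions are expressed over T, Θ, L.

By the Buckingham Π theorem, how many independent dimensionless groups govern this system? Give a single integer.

Write exponents as rows T,Θ,L / cols X1,X2,X3,X4,X5:
  T: [ 0  0 -2  1  1]
  Θ: [-1  1  1  0  0]
  L: [-1  1 -1  1  1]
Echelon form has 2 nonzero rows (pivots: X1,X3)
Π count = n − r = 5 − 2 = 3

3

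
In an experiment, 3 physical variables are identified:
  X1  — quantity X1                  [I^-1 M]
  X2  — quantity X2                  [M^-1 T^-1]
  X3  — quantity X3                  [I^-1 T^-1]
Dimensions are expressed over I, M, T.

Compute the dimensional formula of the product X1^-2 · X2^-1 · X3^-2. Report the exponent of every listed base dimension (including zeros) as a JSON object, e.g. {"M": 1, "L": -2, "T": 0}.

Dimensional matrix (I×M×T by X1×X2×X3):
  I: [-1  0 -1]
  M: [ 1 -1  0]
  T: [ 0 -1 -1]
  [I]: (-2)·-1+(-1)·0+(-2)·-1 = 4
  [M]: (-2)·1+(-1)·-1+(-2)·0 = -1
  [T]: (-2)·0+(-1)·-1+(-2)·-1 = 3
⇒ I^4 M^-1 T^3

{"I": 4, "M": -1, "T": 3}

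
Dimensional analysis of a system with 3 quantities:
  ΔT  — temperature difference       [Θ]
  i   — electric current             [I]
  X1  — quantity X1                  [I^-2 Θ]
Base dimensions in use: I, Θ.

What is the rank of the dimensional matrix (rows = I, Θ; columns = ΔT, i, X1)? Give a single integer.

2

Dimensional matrix (I×Θ by ΔT×i×X1):
  I: [ 0  1 -2]
  Θ: [ 1  0  1]
Echelon form has 2 nonzero rows (pivots: ΔT,i)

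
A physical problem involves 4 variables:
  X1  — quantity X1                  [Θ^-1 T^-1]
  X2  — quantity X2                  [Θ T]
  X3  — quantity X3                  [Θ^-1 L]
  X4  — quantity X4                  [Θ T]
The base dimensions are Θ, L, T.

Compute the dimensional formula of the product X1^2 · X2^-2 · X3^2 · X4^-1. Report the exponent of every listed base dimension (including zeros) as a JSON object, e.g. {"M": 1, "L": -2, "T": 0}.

{"Θ": -7, "L": 2, "T": -5}

Write exponents as rows Θ,L,T / cols X1,X2,X3,X4:
  Θ: [-1  1 -1  1]
  L: [ 0  0  1  0]
  T: [-1  1  0  1]
  [Θ]: (2)·-1+(-2)·1+(2)·-1+(-1)·1 = -7
  [L]: (2)·0+(-2)·0+(2)·1+(-1)·0 = 2
  [T]: (2)·-1+(-2)·1+(2)·0+(-1)·1 = -5
⇒ Θ^-7 L^2 T^-5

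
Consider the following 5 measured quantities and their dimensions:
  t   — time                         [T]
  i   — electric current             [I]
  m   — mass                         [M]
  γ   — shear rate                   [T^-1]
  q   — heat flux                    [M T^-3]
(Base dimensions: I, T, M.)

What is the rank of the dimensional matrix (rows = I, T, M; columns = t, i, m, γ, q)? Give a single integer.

Write exponents as rows I,T,M / cols t,i,m,γ,q:
  I: [ 0  1  0  0  0]
  T: [ 1  0  0 -1 -3]
  M: [ 0  0  1  0  1]
RREF → pivots at {t,i,m} ⇒ r = 3

3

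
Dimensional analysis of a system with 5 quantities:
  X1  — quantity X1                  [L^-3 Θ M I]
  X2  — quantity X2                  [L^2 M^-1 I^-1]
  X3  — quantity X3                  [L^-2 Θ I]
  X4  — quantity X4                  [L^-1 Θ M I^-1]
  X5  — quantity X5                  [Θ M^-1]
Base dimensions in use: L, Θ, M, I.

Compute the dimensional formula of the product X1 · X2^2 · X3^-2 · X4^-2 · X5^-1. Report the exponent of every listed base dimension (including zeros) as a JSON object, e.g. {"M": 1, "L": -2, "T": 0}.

{"L": 7, "Θ": -4, "M": -2, "I": -1}

Dimensional matrix (L×Θ×M×I by X1×X2×X3×X4×X5):
  L: [-3  2 -2 -1  0]
  Θ: [ 1  0  1  1  1]
  M: [ 1 -1  0  1 -1]
  I: [ 1 -1  1 -1  0]
  [L]: (1)·-3+(2)·2+(-2)·-2+(-2)·-1+(-1)·0 = 7
  [Θ]: (1)·1+(2)·0+(-2)·1+(-2)·1+(-1)·1 = -4
  [M]: (1)·1+(2)·-1+(-2)·0+(-2)·1+(-1)·-1 = -2
  [I]: (1)·1+(2)·-1+(-2)·1+(-2)·-1+(-1)·0 = -1
⇒ L^7 Θ^-4 M^-2 I^-1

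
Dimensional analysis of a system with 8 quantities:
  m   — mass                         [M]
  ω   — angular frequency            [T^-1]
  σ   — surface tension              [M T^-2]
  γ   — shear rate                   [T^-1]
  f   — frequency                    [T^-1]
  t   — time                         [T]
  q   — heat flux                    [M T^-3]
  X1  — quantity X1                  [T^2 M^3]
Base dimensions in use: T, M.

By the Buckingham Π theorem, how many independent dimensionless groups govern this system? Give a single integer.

6

Exponent matrix [T,M] × [m,ω,σ,γ,f,t,q,X1]:
  T: [ 0 -1 -2 -1 -1  1 -3  2]
  M: [ 1  0  1  0  0  0  1  3]
Row reduction gives pivot columns m,ω; rank = 2
Π count = n − r = 8 − 2 = 6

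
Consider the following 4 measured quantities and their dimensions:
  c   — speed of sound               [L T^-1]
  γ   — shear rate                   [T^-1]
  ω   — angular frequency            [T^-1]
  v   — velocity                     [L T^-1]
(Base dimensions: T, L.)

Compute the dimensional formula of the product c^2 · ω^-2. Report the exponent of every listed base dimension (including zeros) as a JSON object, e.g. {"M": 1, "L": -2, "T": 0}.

Dimensional matrix (T×L by c×γ×ω×v):
  T: [-1 -1 -1 -1]
  L: [ 1  0  0  1]
  [T]: (2)·-1+(-2)·-1 = 0
  [L]: (2)·1+(-2)·0 = 2
⇒ L^2

{"T": 0, "L": 2}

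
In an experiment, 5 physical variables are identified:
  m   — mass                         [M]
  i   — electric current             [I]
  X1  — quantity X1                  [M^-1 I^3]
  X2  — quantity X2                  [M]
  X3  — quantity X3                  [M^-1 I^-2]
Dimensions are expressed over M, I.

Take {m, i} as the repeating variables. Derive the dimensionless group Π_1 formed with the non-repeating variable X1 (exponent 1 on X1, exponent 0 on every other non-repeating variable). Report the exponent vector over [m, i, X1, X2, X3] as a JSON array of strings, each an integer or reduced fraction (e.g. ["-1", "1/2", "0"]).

["1", "-3", "1", "0", "0"]

Write exponents as rows M,I / cols m,i,X1,X2,X3:
  M: [ 1  0 -1  1 -1]
  I: [ 0  1  3  0 -2]
RREF → pivots at {m,i} ⇒ r = 2
Pivot set = {m,i}, free = {X1,X2,X3}
RREF:
  r0: [   1    0   -1    1   -1]
  r1: [   0    1    3    0   -2]
Fix exponent of X1 at 1, X2 at 0, X3 at 0; solve each RREF row for its pivot's exponent:
  r0: exp(m) + (-1)·1 = 0 ⇒ exp(m) = 1
  r1: exp(i) + (3)·1 = 0 ⇒ exp(i) = -3
Π_1 = m · i^-3 · X1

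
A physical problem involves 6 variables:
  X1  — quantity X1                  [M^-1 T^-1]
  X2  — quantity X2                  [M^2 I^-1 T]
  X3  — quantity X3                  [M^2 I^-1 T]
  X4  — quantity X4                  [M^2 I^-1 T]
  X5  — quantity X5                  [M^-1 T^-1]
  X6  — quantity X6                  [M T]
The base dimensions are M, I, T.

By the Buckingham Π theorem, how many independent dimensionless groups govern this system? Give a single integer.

Exponent matrix [M,I,T] × [X1,X2,X3,X4,X5,X6]:
  M: [-1  2  2  2 -1  1]
  I: [ 0 -1 -1 -1  0  0]
  T: [-1  1  1  1 -1  1]
Echelon form has 2 nonzero rows (pivots: X1,X2)
6 vars − rank 2 = 4 Π groups

4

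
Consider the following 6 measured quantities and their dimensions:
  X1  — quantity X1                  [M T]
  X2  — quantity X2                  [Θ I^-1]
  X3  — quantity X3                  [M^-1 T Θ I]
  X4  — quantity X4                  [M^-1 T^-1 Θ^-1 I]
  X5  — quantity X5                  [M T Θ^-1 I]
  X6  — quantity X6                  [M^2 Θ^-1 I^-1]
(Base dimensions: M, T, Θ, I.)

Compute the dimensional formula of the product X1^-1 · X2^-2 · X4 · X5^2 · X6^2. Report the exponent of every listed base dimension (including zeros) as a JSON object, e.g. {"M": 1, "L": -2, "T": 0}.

Exponent matrix [M,T,Θ,I] × [X1,X2,X3,X4,X5,X6]:
  M: [ 1  0 -1 -1  1  2]
  T: [ 1  0  1 -1  1  0]
  Θ: [ 0  1  1 -1 -1 -1]
  I: [ 0 -1  1  1  1 -1]
  [M]: (-1)·1+(-2)·0+(1)·-1+(2)·1+(2)·2 = 4
  [T]: (-1)·1+(-2)·0+(1)·-1+(2)·1+(2)·0 = 0
  [Θ]: (-1)·0+(-2)·1+(1)·-1+(2)·-1+(2)·-1 = -7
  [I]: (-1)·0+(-2)·-1+(1)·1+(2)·1+(2)·-1 = 3
⇒ M^4 Θ^-7 I^3

{"M": 4, "T": 0, "Θ": -7, "I": 3}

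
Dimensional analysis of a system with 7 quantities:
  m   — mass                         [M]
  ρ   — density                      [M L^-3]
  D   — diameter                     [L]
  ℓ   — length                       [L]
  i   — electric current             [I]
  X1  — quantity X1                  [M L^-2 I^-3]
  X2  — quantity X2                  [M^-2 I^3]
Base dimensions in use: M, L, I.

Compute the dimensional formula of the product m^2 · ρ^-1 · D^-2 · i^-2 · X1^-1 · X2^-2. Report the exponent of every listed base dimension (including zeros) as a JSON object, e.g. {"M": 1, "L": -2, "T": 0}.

{"M": 4, "L": 3, "I": -5}

Write exponents as rows M,L,I / cols m,ρ,D,ℓ,i,X1,X2:
  M: [ 1  1  0  0  0  1 -2]
  L: [ 0 -3  1  1  0 -2  0]
  I: [ 0  0  0  0  1 -3  3]
  [M]: (2)·1+(-1)·1+(-2)·0+(-2)·0+(-1)·1+(-2)·-2 = 4
  [L]: (2)·0+(-1)·-3+(-2)·1+(-2)·0+(-1)·-2+(-2)·0 = 3
  [I]: (2)·0+(-1)·0+(-2)·0+(-2)·1+(-1)·-3+(-2)·3 = -5
⇒ M^4 L^3 I^-5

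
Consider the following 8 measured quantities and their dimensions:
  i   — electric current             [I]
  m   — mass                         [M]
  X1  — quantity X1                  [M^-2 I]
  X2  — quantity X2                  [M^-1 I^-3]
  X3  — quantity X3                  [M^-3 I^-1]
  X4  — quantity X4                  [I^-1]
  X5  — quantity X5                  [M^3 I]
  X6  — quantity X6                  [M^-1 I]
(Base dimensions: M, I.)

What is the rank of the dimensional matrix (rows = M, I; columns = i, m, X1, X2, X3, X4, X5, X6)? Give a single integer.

Write exponents as rows M,I / cols i,m,X1,X2,X3,X4,X5,X6:
  M: [ 0  1 -2 -1 -3  0  3 -1]
  I: [ 1  0  1 -3 -1 -1  1  1]
Echelon form has 2 nonzero rows (pivots: i,m)

2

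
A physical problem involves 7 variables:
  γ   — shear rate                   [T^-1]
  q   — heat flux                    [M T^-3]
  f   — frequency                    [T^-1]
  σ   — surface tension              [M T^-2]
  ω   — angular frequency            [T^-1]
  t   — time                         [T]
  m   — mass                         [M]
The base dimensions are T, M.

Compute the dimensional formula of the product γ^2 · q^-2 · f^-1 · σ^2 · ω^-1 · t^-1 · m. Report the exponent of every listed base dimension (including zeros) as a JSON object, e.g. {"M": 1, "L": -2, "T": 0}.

Write exponents as rows T,M / cols γ,q,f,σ,ω,t,m:
  T: [-1 -3 -1 -2 -1  1  0]
  M: [ 0  1  0  1  0  0  1]
  [T]: (2)·-1+(-2)·-3+(-1)·-1+(2)·-2+(-1)·-1+(-1)·1+(1)·0 = 1
  [M]: (2)·0+(-2)·1+(-1)·0+(2)·1+(-1)·0+(-1)·0+(1)·1 = 1
⇒ T M

{"T": 1, "M": 1}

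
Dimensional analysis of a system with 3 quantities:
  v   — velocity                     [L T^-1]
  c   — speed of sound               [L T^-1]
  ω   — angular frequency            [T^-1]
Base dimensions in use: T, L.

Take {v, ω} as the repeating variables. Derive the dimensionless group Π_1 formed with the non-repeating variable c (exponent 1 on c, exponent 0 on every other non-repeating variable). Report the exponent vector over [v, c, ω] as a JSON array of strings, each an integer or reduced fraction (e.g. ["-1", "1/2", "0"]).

["-1", "1", "0"]

Dimensional matrix (T×L by v×c×ω):
  T: [-1 -1 -1]
  L: [ 1  1  0]
Row reduction gives pivot columns v,ω; rank = 2
Repeat: v,ω; free: c
RREF:
  r0: [   1    1    0]
  r1: [   0    0    1]
Fix exponent of c at 1; solve each RREF row for its pivot's exponent:
  r0: exp(v) + (1)·1 = 0 ⇒ exp(v) = -1
  r1: exp(ω) + (0)·1 = 0 ⇒ exp(ω) = 0
Π_1 = v^-1 · c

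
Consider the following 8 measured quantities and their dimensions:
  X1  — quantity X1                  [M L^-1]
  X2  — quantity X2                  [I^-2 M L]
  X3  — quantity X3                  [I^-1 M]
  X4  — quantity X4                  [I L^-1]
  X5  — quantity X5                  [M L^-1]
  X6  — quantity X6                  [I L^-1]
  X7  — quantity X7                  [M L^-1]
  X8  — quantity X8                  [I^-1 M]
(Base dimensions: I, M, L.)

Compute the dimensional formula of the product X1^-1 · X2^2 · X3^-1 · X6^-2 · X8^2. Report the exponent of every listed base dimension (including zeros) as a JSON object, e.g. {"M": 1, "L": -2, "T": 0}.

{"I": -7, "M": 2, "L": 5}

Exponent matrix [I,M,L] × [X1,X2,X3,X4,X5,X6,X7,X8]:
  I: [ 0 -2 -1  1  0  1  0 -1]
  M: [ 1  1  1  0  1  0  1  1]
  L: [-1  1  0 -1 -1 -1 -1  0]
  [I]: (-1)·0+(2)·-2+(-1)·-1+(-2)·1+(2)·-1 = -7
  [M]: (-1)·1+(2)·1+(-1)·1+(-2)·0+(2)·1 = 2
  [L]: (-1)·-1+(2)·1+(-1)·0+(-2)·-1+(2)·0 = 5
⇒ I^-7 M^2 L^5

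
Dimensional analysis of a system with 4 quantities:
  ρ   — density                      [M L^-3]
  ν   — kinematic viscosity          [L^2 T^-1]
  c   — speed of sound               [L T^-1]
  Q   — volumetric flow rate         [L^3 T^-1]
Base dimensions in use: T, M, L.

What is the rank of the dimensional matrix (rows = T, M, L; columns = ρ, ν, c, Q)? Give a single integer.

Write exponents as rows T,M,L / cols ρ,ν,c,Q:
  T: [ 0 -1 -1 -1]
  M: [ 1  0  0  0]
  L: [-3  2  1  3]
Row reduction gives pivot columns ρ,ν,c; rank = 3

3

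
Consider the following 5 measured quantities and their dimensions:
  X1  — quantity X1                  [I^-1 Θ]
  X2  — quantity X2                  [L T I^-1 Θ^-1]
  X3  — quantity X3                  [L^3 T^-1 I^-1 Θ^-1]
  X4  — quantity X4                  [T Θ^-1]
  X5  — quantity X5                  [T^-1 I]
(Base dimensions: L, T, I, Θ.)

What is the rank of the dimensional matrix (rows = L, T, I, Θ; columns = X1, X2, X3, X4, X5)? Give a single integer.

3

Exponent matrix [L,T,I,Θ] × [X1,X2,X3,X4,X5]:
  L: [ 0  1  3  0  0]
  T: [ 0  1 -1  1 -1]
  I: [-1 -1 -1  0  1]
  Θ: [ 1 -1 -1 -1  0]
RREF → pivots at {X1,X2,X3} ⇒ r = 3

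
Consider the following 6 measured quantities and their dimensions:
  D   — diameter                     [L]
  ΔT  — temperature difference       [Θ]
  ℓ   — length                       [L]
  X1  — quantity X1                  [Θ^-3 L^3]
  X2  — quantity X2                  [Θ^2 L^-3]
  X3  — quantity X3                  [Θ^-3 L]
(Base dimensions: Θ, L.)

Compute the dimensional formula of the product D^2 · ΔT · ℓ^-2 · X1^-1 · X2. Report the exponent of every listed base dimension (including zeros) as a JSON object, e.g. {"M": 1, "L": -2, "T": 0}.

{"Θ": 6, "L": -6}

Dimensional matrix (Θ×L by D×ΔT×ℓ×X1×X2×X3):
  Θ: [ 0  1  0 -3  2 -3]
  L: [ 1  0  1  3 -3  1]
  [Θ]: (2)·0+(1)·1+(-2)·0+(-1)·-3+(1)·2 = 6
  [L]: (2)·1+(1)·0+(-2)·1+(-1)·3+(1)·-3 = -6
⇒ Θ^6 L^-6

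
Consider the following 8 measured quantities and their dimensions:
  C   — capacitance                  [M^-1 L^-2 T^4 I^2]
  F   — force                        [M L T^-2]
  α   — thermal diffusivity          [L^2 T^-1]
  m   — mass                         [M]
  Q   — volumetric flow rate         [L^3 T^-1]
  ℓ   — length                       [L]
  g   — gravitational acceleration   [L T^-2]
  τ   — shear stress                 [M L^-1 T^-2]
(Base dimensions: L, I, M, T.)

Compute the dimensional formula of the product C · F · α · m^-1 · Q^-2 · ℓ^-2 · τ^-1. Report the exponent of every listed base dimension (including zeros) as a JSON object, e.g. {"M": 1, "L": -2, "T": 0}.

Dimensional matrix (L×I×M×T by C×F×α×m×Q×ℓ×g×τ):
  L: [-2  1  2  0  3  1  1 -1]
  I: [ 2  0  0  0  0  0  0  0]
  M: [-1  1  0  1  0  0  0  1]
  T: [ 4 -2 -1  0 -1  0 -2 -2]
  [L]: (1)·-2+(1)·1+(1)·2+(-1)·0+(-2)·3+(-2)·1+(-1)·-1 = -6
  [I]: (1)·2+(1)·0+(1)·0+(-1)·0+(-2)·0+(-2)·0+(-1)·0 = 2
  [M]: (1)·-1+(1)·1+(1)·0+(-1)·1+(-2)·0+(-2)·0+(-1)·1 = -2
  [T]: (1)·4+(1)·-2+(1)·-1+(-1)·0+(-2)·-1+(-2)·0+(-1)·-2 = 5
⇒ L^-6 I^2 M^-2 T^5

{"L": -6, "I": 2, "M": -2, "T": 5}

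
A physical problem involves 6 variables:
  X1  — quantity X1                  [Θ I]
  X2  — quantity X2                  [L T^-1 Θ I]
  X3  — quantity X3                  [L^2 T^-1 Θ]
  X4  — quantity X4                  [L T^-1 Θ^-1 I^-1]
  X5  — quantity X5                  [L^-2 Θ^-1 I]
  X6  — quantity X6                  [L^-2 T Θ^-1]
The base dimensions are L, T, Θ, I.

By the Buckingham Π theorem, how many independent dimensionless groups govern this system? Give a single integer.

Write exponents as rows L,T,Θ,I / cols X1,X2,X3,X4,X5,X6:
  L: [ 0  1  2  1 -2 -2]
  T: [ 0 -1 -1 -1  0  1]
  Θ: [ 1  1  1 -1 -1 -1]
  I: [ 1  1  0 -1  1  0]
RREF → pivots at {X1,X2,X3} ⇒ r = 3
6 vars − rank 3 = 3 Π groups

3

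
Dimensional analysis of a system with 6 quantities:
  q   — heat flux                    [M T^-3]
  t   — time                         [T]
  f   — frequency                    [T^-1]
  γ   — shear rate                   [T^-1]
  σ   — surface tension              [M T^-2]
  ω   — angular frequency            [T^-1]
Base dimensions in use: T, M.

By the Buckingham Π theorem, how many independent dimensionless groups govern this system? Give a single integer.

4

Exponent matrix [T,M] × [q,t,f,γ,σ,ω]:
  T: [-3  1 -1 -1 -2 -1]
  M: [ 1  0  0  0  1  0]
Row reduction gives pivot columns q,t; rank = 2
6 vars − rank 2 = 4 Π groups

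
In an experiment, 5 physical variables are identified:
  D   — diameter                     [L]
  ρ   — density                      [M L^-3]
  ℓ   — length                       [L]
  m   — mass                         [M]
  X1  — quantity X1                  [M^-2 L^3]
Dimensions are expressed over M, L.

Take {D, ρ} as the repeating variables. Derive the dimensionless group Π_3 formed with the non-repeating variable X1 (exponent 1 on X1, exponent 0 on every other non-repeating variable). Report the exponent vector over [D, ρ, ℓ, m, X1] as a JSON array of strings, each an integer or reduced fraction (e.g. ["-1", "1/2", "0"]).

Exponent matrix [M,L] × [D,ρ,ℓ,m,X1]:
  M: [ 0  1  0  1 -2]
  L: [ 1 -3  1  0  3]
RREF → pivots at {D,ρ} ⇒ r = 2
Pivot set = {D,ρ}, free = {ℓ,m,X1}
RREF:
  r0: [   1    0    1    3   -3]
  r1: [   0    1    0    1   -2]
Fix exponent of X1 at 1, ℓ at 0, m at 0; solve each RREF row for its pivot's exponent:
  r0: exp(D) + (-3)·1 = 0 ⇒ exp(D) = 3
  r1: exp(ρ) + (-2)·1 = 0 ⇒ exp(ρ) = 2
Π_3 = D^3 · ρ^2 · X1

["3", "2", "0", "0", "1"]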